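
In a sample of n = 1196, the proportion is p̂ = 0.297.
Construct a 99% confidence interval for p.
(0.263, 0.331)

Proportion CI:
SE = √(p̂(1-p̂)/n) = √(0.297 · 0.703 / 1196) = 0.01321

z* = 2.576
Margin = z* · SE = 2.576 · 0.01321 = 0.0340

CI: 0.297 ± 0.0340 = (0.263, 0.331)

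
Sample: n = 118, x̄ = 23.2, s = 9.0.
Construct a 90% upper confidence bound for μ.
μ ≤ 24.27

Upper bound (one-sided):
t* = 1.289 (one-sided for 90%)
Upper bound = x̄ + t* · s/√n = 23.2 + 1.289 · 9.0/√118 = 24.27

We are 90% confident that μ ≤ 24.27.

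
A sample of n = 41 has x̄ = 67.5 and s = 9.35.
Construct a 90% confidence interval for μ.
(65.04, 69.96)

t-interval (σ unknown):
df = n - 1 = 40
t* = 1.684 for 90% confidence

Margin of error = t* · s/√n = 1.684 · 9.35/√41 = 2.46

CI: (65.04, 69.96)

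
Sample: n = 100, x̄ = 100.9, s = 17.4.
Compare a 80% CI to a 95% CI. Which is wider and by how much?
95% CI is wider by 2.41

df = 99
80% CI: t* = 1.290, (98.66, 103.14), width = 2 · t* · s/√n = 4.49
95% CI: t* = 1.984, (97.45, 104.35), width = 2 · t* · s/√n = 6.90

The 95% CI is wider by 6.90 - 4.49 = 2.41.
Higher confidence requires a wider interval.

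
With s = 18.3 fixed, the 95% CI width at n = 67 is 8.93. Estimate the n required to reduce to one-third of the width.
n ≈ 603

CI width ∝ 1/√n
To reduce width by factor 3, need √n to grow by 3 → need 3² = 9 times as many samples.

Current: n = 67, width = 8.93
New: n = 603, width ≈ 2.93

Width reduced by factor of 8.93/2.93 = 3.05.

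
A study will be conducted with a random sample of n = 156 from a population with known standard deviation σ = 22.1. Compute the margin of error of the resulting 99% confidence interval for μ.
Margin of error = 4.56

Margin of error = z* · σ/√n
= 2.576 · 22.1/√156
= 2.576 · 22.1/12.4900
= 4.56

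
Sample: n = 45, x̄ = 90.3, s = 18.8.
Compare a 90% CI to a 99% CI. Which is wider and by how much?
99% CI is wider by 5.67

df = 44
90% CI: t* = 1.680, (85.59, 95.01), width = 2 · t* · s/√n = 9.42
99% CI: t* = 2.692, (82.76, 97.84), width = 2 · t* · s/√n = 15.09

The 99% CI is wider by 15.09 - 9.42 = 5.67.
Higher confidence requires a wider interval.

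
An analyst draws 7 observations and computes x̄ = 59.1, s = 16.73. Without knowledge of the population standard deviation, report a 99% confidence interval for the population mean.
(35.66, 82.54)

t-interval (σ unknown):
df = n - 1 = 6
t* = 3.707 for 99% confidence

Margin of error = t* · s/√n = 3.707 · 16.73/√7 = 23.44

CI: (35.66, 82.54)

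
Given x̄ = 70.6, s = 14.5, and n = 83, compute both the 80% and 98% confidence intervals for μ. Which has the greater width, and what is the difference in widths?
98% CI is wider by 3.44

df = 82
80% CI: t* = 1.292, (68.54, 72.66), width = 2 · t* · s/√n = 4.11
98% CI: t* = 2.373, (66.82, 74.38), width = 2 · t* · s/√n = 7.55

The 98% CI is wider by 7.55 - 4.11 = 3.44.
Higher confidence requires a wider interval.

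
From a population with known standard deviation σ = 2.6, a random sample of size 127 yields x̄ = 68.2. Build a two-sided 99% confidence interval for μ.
(67.61, 68.79)

z-interval (σ known):
z* = 2.576 for 99% confidence

Margin of error = z* · σ/√n = 2.576 · 2.6/√127 = 0.59

CI: (68.2 - 0.59, 68.2 + 0.59) = (67.61, 68.79)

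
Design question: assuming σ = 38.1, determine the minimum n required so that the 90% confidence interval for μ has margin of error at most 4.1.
n ≥ 234

For margin E ≤ 4.1:
n ≥ (z* · σ / E)²
n ≥ (1.645 · 38.1 / 4.1)²
n ≥ 233.68

Minimum n = 234 (rounding up)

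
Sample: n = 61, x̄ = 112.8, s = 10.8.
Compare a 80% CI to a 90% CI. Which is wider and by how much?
90% CI is wider by 1.04

df = 60
80% CI: t* = 1.296, (111.01, 114.59), width = 2 · t* · s/√n = 3.58
90% CI: t* = 1.671, (110.49, 115.11), width = 2 · t* · s/√n = 4.62

The 90% CI is wider by 4.62 - 3.58 = 1.04.
Higher confidence requires a wider interval.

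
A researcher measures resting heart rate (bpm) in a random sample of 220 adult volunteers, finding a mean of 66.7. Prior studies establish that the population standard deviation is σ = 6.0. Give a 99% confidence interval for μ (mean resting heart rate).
(65.66, 67.74)

z-interval (σ known):
z* = 2.576 for 99% confidence

Margin of error = z* · σ/√n = 2.576 · 6.0/√220 = 1.04

CI: (66.7 - 1.04, 66.7 + 1.04) = (65.66, 67.74)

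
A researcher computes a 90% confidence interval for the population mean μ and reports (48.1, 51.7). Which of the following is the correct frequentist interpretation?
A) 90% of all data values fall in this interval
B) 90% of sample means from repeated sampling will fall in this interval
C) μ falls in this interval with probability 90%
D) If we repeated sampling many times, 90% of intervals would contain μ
D

A) Wrong — a CI is about the parameter μ, not individual data values.
B) Wrong — coverage applies to intervals containing μ, not to future x̄ values.
C) Wrong — μ is fixed; the randomness lives in the interval, not in μ.
D) Correct — this is the frequentist long-run coverage interpretation.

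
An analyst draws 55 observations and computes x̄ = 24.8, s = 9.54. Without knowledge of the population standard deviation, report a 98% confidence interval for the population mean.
(21.72, 27.88)

t-interval (σ unknown):
df = n - 1 = 54
t* = 2.397 for 98% confidence

Margin of error = t* · s/√n = 2.397 · 9.54/√55 = 3.08

CI: (21.72, 27.88)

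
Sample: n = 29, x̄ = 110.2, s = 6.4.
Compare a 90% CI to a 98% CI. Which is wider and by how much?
98% CI is wider by 1.82

df = 28
90% CI: t* = 1.701, (108.18, 112.22), width = 2 · t* · s/√n = 4.04
98% CI: t* = 2.467, (107.27, 113.13), width = 2 · t* · s/√n = 5.86

The 98% CI is wider by 5.86 - 4.04 = 1.82.
Higher confidence requires a wider interval.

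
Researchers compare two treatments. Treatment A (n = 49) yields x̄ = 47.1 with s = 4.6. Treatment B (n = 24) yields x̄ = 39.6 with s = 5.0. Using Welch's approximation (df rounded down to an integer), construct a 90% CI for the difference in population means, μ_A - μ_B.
(5.46, 9.54)

Difference: x̄₁ - x̄₂ = 7.50
SE = √(s₁²/n₁ + s₂²/n₂) = √(4.6²/49 + 5.0²/24) = 1.2139
df = 42.52 → 42 (Welch–Satterthwaite, rounded down)
t* = 1.682

CI: 7.50 ± 1.682 · 1.2139 = 7.50 ± 2.04 = (5.46, 9.54)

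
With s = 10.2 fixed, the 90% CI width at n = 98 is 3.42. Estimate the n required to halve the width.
n ≈ 392

CI width ∝ 1/√n
To reduce width by factor 2, need √n to grow by 2 → need 2² = 4 times as many samples.

Current: n = 98, width = 3.42
New: n = 392, width ≈ 1.70

Width reduced by factor of 3.42/1.70 = 2.01.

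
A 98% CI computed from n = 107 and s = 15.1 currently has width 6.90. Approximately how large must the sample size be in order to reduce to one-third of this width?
n ≈ 963

CI width ∝ 1/√n
To reduce width by factor 3, need √n to grow by 3 → need 3² = 9 times as many samples.

Current: n = 107, width = 6.90
New: n = 963, width ≈ 2.27

Width reduced by factor of 6.90/2.27 = 3.04.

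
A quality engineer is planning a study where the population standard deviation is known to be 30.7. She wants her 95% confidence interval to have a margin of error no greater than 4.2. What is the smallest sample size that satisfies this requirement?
n ≥ 206

For margin E ≤ 4.2:
n ≥ (z* · σ / E)²
n ≥ (1.960 · 30.7 / 4.2)²
n ≥ 205.25

Minimum n = 206 (rounding up)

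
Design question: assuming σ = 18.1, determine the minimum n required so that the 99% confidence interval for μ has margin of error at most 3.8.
n ≥ 151

For margin E ≤ 3.8:
n ≥ (z* · σ / E)²
n ≥ (2.576 · 18.1 / 3.8)²
n ≥ 150.55

Minimum n = 151 (rounding up)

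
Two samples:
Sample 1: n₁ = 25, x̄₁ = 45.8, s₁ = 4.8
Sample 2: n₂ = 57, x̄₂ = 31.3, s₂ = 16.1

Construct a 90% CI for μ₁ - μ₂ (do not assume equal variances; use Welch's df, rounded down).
(10.60, 18.40)

Difference: x̄₁ - x̄₂ = 14.50
SE = √(s₁²/n₁ + s₂²/n₂) = √(4.8²/25 + 16.1²/57) = 2.3386
df = 73.91 → 73 (Welch–Satterthwaite, rounded down)
t* = 1.666

CI: 14.50 ± 1.666 · 2.3386 = 14.50 ± 3.90 = (10.60, 18.40)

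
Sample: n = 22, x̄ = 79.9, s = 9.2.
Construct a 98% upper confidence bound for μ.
μ ≤ 84.19

Upper bound (one-sided):
t* = 2.189 (one-sided for 98%)
Upper bound = x̄ + t* · s/√n = 79.9 + 2.189 · 9.2/√22 = 84.19

We are 98% confident that μ ≤ 84.19.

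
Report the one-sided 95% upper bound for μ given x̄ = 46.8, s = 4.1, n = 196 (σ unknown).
μ ≤ 47.28

Upper bound (one-sided):
t* = 1.653 (one-sided for 95%)
Upper bound = x̄ + t* · s/√n = 46.8 + 1.653 · 4.1/√196 = 47.28

We are 95% confident that μ ≤ 47.28.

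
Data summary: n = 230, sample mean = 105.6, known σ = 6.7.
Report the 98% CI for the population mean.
(104.57, 106.63)

z-interval (σ known):
z* = 2.326 for 98% confidence

Margin of error = z* · σ/√n = 2.326 · 6.7/√230 = 1.03

CI: (105.6 - 1.03, 105.6 + 1.03) = (104.57, 106.63)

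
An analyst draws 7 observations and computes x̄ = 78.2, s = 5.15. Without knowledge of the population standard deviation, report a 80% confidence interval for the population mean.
(75.40, 81.00)

t-interval (σ unknown):
df = n - 1 = 6
t* = 1.440 for 80% confidence

Margin of error = t* · s/√n = 1.440 · 5.15/√7 = 2.80

CI: (75.40, 81.00)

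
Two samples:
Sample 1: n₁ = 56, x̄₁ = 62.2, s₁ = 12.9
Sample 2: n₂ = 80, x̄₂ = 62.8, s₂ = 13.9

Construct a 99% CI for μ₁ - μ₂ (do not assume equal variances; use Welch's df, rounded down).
(-6.67, 5.47)

Difference: x̄₁ - x̄₂ = -0.60
SE = √(s₁²/n₁ + s₂²/n₂) = √(12.9²/56 + 13.9²/80) = 2.3209
df = 123.80 → 123 (Welch–Satterthwaite, rounded down)
t* = 2.616

CI: -0.60 ± 2.616 · 2.3209 = -0.60 ± 6.07 = (-6.67, 5.47)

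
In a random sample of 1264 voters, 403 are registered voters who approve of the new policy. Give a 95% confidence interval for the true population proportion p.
(0.293, 0.345)

Proportion CI:
p̂ = 403/1264 = 0.31883
SE = √(p̂(1-p̂)/n) = √(0.31883 · 0.68117 / 1264) = 0.01311

z* = 1.960
Margin = z* · SE = 1.960 · 0.01311 = 0.0257

CI: 0.31883 ± 0.0257 = (0.293, 0.345)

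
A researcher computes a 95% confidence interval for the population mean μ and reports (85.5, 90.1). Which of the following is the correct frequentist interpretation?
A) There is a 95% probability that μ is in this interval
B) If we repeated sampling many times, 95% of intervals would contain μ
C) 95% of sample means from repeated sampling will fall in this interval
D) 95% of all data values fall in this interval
B

A) Wrong — μ is fixed; the randomness lives in the interval, not in μ.
B) Correct — this is the frequentist long-run coverage interpretation.
C) Wrong — coverage applies to intervals containing μ, not to future x̄ values.
D) Wrong — a CI is about the parameter μ, not individual data values.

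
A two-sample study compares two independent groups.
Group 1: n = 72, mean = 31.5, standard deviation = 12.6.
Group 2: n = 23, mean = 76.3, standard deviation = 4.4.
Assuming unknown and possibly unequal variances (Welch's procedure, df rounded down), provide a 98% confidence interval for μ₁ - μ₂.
(-48.93, -40.67)

Difference: x̄₁ - x̄₂ = -44.80
SE = √(s₁²/n₁ + s₂²/n₂) = √(12.6²/72 + 4.4²/23) = 1.7455
df = 92.19 → 92 (Welch–Satterthwaite, rounded down)
t* = 2.368

CI: -44.80 ± 2.368 · 1.7455 = -44.80 ± 4.13 = (-48.93, -40.67)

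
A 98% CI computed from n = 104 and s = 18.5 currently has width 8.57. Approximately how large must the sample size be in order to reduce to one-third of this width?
n ≈ 936

CI width ∝ 1/√n
To reduce width by factor 3, need √n to grow by 3 → need 3² = 9 times as many samples.

Current: n = 104, width = 8.57
New: n = 936, width ≈ 2.82

Width reduced by factor of 8.57/2.82 = 3.04.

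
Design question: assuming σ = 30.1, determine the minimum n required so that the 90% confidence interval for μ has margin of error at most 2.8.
n ≥ 313

For margin E ≤ 2.8:
n ≥ (z* · σ / E)²
n ≥ (1.645 · 30.1 / 2.8)²
n ≥ 312.72

Minimum n = 313 (rounding up)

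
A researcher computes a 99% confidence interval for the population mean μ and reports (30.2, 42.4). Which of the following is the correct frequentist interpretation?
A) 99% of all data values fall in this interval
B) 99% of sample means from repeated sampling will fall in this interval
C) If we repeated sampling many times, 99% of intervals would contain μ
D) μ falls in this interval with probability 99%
C

A) Wrong — a CI is about the parameter μ, not individual data values.
B) Wrong — coverage applies to intervals containing μ, not to future x̄ values.
C) Correct — this is the frequentist long-run coverage interpretation.
D) Wrong — μ is fixed; the randomness lives in the interval, not in μ.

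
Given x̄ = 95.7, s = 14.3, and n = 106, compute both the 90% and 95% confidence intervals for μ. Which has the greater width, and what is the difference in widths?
95% CI is wider by 0.90

df = 105
90% CI: t* = 1.659, (93.40, 98.00), width = 2 · t* · s/√n = 4.61
95% CI: t* = 1.983, (92.95, 98.45), width = 2 · t* · s/√n = 5.51

The 95% CI is wider by 5.51 - 4.61 = 0.90.
Higher confidence requires a wider interval.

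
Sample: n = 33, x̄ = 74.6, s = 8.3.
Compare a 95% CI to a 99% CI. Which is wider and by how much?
99% CI is wider by 2.02

df = 32
95% CI: t* = 2.037, (71.66, 77.54), width = 2 · t* · s/√n = 5.89
99% CI: t* = 2.738, (70.64, 78.56), width = 2 · t* · s/√n = 7.91

The 99% CI is wider by 7.91 - 5.89 = 2.02.
Higher confidence requires a wider interval.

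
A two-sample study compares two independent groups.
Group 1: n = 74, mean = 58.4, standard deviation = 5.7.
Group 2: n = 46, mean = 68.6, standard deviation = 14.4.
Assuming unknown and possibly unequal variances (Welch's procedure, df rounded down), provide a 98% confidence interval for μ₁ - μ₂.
(-15.54, -4.86)

Difference: x̄₁ - x̄₂ = -10.20
SE = √(s₁²/n₁ + s₂²/n₂) = √(5.7²/74 + 14.4²/46) = 2.2242
df = 53.88 → 53 (Welch–Satterthwaite, rounded down)
t* = 2.399

CI: -10.20 ± 2.399 · 2.2242 = -10.20 ± 5.34 = (-15.54, -4.86)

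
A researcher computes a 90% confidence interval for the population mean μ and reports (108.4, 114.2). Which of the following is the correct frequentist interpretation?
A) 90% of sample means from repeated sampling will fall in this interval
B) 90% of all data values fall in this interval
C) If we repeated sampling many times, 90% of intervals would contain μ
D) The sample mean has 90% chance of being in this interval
C

A) Wrong — coverage applies to intervals containing μ, not to future x̄ values.
B) Wrong — a CI is about the parameter μ, not individual data values.
C) Correct — this is the frequentist long-run coverage interpretation.
D) Wrong — x̄ is observed and sits in the interval by construction.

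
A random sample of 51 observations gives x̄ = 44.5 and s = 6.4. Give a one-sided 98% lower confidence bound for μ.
μ ≥ 42.61

Lower bound (one-sided):
t* = 2.109 (one-sided for 98%)
Lower bound = x̄ - t* · s/√n = 44.5 - 2.109 · 6.4/√51 = 42.61

We are 98% confident that μ ≥ 42.61.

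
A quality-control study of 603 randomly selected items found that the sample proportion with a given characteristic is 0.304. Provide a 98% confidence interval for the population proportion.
(0.260, 0.348)

Proportion CI:
SE = √(p̂(1-p̂)/n) = √(0.304 · 0.696 / 603) = 0.01873

z* = 2.326
Margin = z* · SE = 2.326 · 0.01873 = 0.0436

CI: 0.304 ± 0.0436 = (0.260, 0.348)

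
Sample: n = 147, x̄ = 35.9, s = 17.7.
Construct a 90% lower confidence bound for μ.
μ ≥ 34.02

Lower bound (one-sided):
t* = 1.287 (one-sided for 90%)
Lower bound = x̄ - t* · s/√n = 35.9 - 1.287 · 17.7/√147 = 34.02

We are 90% confident that μ ≥ 34.02.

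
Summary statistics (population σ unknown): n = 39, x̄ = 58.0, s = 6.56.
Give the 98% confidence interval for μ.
(55.45, 60.55)

t-interval (σ unknown):
df = n - 1 = 38
t* = 2.429 for 98% confidence

Margin of error = t* · s/√n = 2.429 · 6.56/√39 = 2.55

CI: (55.45, 60.55)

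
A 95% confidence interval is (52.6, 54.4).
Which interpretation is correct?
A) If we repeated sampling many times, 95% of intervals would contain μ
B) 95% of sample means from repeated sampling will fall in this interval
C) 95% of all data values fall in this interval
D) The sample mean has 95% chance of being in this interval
A

A) Correct — this is the frequentist long-run coverage interpretation.
B) Wrong — coverage applies to intervals containing μ, not to future x̄ values.
C) Wrong — a CI is about the parameter μ, not individual data values.
D) Wrong — x̄ is observed and sits in the interval by construction.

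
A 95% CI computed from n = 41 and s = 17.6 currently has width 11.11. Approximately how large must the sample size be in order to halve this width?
n ≈ 164

CI width ∝ 1/√n
To reduce width by factor 2, need √n to grow by 2 → need 2² = 4 times as many samples.

Current: n = 41, width = 11.11
New: n = 164, width ≈ 5.43

Width reduced by factor of 11.11/5.43 = 2.05.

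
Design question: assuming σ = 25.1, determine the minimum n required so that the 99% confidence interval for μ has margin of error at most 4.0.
n ≥ 262

For margin E ≤ 4.0:
n ≥ (z* · σ / E)²
n ≥ (2.576 · 25.1 / 4.0)²
n ≥ 261.29

Minimum n = 262 (rounding up)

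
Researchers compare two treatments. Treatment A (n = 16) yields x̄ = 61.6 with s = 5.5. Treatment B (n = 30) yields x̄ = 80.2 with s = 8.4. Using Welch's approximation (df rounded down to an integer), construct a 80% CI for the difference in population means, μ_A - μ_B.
(-21.28, -15.92)

Difference: x̄₁ - x̄₂ = -18.60
SE = √(s₁²/n₁ + s₂²/n₂) = √(5.5²/16 + 8.4²/30) = 2.0598
df = 41.95 → 41 (Welch–Satterthwaite, rounded down)
t* = 1.303

CI: -18.60 ± 1.303 · 2.0598 = -18.60 ± 2.68 = (-21.28, -15.92)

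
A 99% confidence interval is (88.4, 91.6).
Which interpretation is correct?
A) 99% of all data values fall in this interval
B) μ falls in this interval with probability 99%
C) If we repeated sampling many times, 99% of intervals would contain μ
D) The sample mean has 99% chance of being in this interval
C

A) Wrong — a CI is about the parameter μ, not individual data values.
B) Wrong — μ is fixed; the randomness lives in the interval, not in μ.
C) Correct — this is the frequentist long-run coverage interpretation.
D) Wrong — x̄ is observed and sits in the interval by construction.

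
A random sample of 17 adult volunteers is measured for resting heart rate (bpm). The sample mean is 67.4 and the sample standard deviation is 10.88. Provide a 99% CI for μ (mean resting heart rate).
(59.69, 75.11)

t-interval (σ unknown):
df = n - 1 = 16
t* = 2.921 for 99% confidence

Margin of error = t* · s/√n = 2.921 · 10.88/√17 = 7.71

CI: (59.69, 75.11)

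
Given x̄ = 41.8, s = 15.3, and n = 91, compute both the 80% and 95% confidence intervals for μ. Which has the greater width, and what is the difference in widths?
95% CI is wider by 2.23

df = 90
80% CI: t* = 1.291, (39.73, 43.87), width = 2 · t* · s/√n = 4.14
95% CI: t* = 1.987, (38.61, 44.99), width = 2 · t* · s/√n = 6.37

The 95% CI is wider by 6.37 - 4.14 = 2.23.
Higher confidence requires a wider interval.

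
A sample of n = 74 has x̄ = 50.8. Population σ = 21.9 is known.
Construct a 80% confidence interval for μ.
(47.54, 54.06)

z-interval (σ known):
z* = 1.282 for 80% confidence

Margin of error = z* · σ/√n = 1.282 · 21.9/√74 = 3.26

CI: (50.8 - 3.26, 50.8 + 3.26) = (47.54, 54.06)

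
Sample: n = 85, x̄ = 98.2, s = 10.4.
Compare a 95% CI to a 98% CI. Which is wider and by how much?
98% CI is wider by 0.86

df = 84
95% CI: t* = 1.989, (95.96, 100.44), width = 2 · t* · s/√n = 4.49
98% CI: t* = 2.372, (95.52, 100.88), width = 2 · t* · s/√n = 5.35

The 98% CI is wider by 5.35 - 4.49 = 0.86.
Higher confidence requires a wider interval.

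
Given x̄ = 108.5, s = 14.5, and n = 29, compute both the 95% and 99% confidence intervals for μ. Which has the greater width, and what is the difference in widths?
99% CI is wider by 3.85

df = 28
95% CI: t* = 2.048, (102.99, 114.01), width = 2 · t* · s/√n = 11.03
99% CI: t* = 2.763, (101.06, 115.94), width = 2 · t* · s/√n = 14.88

The 99% CI is wider by 14.88 - 11.03 = 3.85.
Higher confidence requires a wider interval.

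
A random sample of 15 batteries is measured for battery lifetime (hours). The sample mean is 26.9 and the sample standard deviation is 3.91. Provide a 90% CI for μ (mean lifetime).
(25.12, 28.68)

t-interval (σ unknown):
df = n - 1 = 14
t* = 1.761 for 90% confidence

Margin of error = t* · s/√n = 1.761 · 3.91/√15 = 1.78

CI: (25.12, 28.68)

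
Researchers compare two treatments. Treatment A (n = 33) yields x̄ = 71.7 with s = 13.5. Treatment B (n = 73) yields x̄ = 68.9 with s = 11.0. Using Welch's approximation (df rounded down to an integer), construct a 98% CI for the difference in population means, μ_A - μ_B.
(-3.63, 9.23)

Difference: x̄₁ - x̄₂ = 2.80
SE = √(s₁²/n₁ + s₂²/n₂) = √(13.5²/33 + 11.0²/73) = 2.6796
df = 52.01 → 52 (Welch–Satterthwaite, rounded down)
t* = 2.400

CI: 2.80 ± 2.400 · 2.6796 = 2.80 ± 6.43 = (-3.63, 9.23)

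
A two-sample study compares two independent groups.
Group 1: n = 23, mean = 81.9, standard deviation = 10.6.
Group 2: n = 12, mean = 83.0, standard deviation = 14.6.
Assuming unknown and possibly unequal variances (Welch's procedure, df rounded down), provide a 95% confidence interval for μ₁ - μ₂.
(-11.14, 8.94)

Difference: x̄₁ - x̄₂ = -1.10
SE = √(s₁²/n₁ + s₂²/n₂) = √(10.6²/23 + 14.6²/12) = 4.7590
df = 17.23 → 17 (Welch–Satterthwaite, rounded down)
t* = 2.110

CI: -1.10 ± 2.110 · 4.7590 = -1.10 ± 10.04 = (-11.14, 8.94)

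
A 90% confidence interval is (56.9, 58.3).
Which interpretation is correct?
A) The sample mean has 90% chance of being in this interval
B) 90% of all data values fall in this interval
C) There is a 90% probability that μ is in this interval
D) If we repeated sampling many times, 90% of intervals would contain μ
D

A) Wrong — x̄ is observed and sits in the interval by construction.
B) Wrong — a CI is about the parameter μ, not individual data values.
C) Wrong — μ is fixed; the randomness lives in the interval, not in μ.
D) Correct — this is the frequentist long-run coverage interpretation.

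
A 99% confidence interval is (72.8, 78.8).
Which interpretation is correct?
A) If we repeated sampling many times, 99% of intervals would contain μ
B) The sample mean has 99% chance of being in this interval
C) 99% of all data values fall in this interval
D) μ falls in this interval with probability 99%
A

A) Correct — this is the frequentist long-run coverage interpretation.
B) Wrong — x̄ is observed and sits in the interval by construction.
C) Wrong — a CI is about the parameter μ, not individual data values.
D) Wrong — μ is fixed; the randomness lives in the interval, not in μ.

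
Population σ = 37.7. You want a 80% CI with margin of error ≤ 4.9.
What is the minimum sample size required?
n ≥ 98

For margin E ≤ 4.9:
n ≥ (z* · σ / E)²
n ≥ (1.282 · 37.7 / 4.9)²
n ≥ 97.29

Minimum n = 98 (rounding up)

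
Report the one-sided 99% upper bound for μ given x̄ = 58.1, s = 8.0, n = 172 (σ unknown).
μ ≤ 59.53

Upper bound (one-sided):
t* = 2.348 (one-sided for 99%)
Upper bound = x̄ + t* · s/√n = 58.1 + 2.348 · 8.0/√172 = 59.53

We are 99% confident that μ ≤ 59.53.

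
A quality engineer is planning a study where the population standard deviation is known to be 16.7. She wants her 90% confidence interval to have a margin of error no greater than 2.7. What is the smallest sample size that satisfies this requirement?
n ≥ 104

For margin E ≤ 2.7:
n ≥ (z* · σ / E)²
n ≥ (1.645 · 16.7 / 2.7)²
n ≥ 103.52

Minimum n = 104 (rounding up)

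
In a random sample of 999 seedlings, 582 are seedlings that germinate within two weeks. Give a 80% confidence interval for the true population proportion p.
(0.563, 0.603)

Proportion CI:
p̂ = 582/999 = 0.58258
SE = √(p̂(1-p̂)/n) = √(0.58258 · 0.41742 / 999) = 0.01560

z* = 1.282
Margin = z* · SE = 1.282 · 0.01560 = 0.0200

CI: 0.58258 ± 0.0200 = (0.563, 0.603)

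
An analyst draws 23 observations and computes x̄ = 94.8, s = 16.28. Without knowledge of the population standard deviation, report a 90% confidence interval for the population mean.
(88.97, 100.63)

t-interval (σ unknown):
df = n - 1 = 22
t* = 1.717 for 90% confidence

Margin of error = t* · s/√n = 1.717 · 16.28/√23 = 5.83

CI: (88.97, 100.63)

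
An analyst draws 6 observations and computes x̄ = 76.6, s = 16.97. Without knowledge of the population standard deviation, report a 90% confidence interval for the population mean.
(62.64, 90.56)

t-interval (σ unknown):
df = n - 1 = 5
t* = 2.015 for 90% confidence

Margin of error = t* · s/√n = 2.015 · 16.97/√6 = 13.96

CI: (62.64, 90.56)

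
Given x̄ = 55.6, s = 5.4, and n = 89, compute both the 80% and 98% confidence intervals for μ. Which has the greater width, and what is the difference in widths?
98% CI is wider by 1.23

df = 88
80% CI: t* = 1.291, (54.86, 56.34), width = 2 · t* · s/√n = 1.48
98% CI: t* = 2.369, (54.24, 56.96), width = 2 · t* · s/√n = 2.71

The 98% CI is wider by 2.71 - 1.48 = 1.23.
Higher confidence requires a wider interval.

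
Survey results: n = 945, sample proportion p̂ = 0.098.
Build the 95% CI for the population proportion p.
(0.079, 0.117)

Proportion CI:
SE = √(p̂(1-p̂)/n) = √(0.098 · 0.902 / 945) = 0.00967

z* = 1.960
Margin = z* · SE = 1.960 · 0.00967 = 0.0190

CI: 0.098 ± 0.0190 = (0.079, 0.117)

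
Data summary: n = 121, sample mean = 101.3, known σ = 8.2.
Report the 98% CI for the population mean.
(99.57, 103.03)

z-interval (σ known):
z* = 2.326 for 98% confidence

Margin of error = z* · σ/√n = 2.326 · 8.2/√121 = 1.73

CI: (101.3 - 1.73, 101.3 + 1.73) = (99.57, 103.03)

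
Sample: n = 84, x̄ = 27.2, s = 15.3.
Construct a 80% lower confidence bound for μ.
μ ≥ 25.79

Lower bound (one-sided):
t* = 0.846 (one-sided for 80%)
Lower bound = x̄ - t* · s/√n = 27.2 - 0.846 · 15.3/√84 = 25.79

We are 80% confident that μ ≥ 25.79.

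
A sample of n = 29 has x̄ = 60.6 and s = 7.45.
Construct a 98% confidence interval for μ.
(57.19, 64.01)

t-interval (σ unknown):
df = n - 1 = 28
t* = 2.467 for 98% confidence

Margin of error = t* · s/√n = 2.467 · 7.45/√29 = 3.41

CI: (57.19, 64.01)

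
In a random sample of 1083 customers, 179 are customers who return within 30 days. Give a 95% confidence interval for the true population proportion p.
(0.143, 0.187)

Proportion CI:
p̂ = 179/1083 = 0.16528
SE = √(p̂(1-p̂)/n) = √(0.16528 · 0.83472 / 1083) = 0.01129

z* = 1.960
Margin = z* · SE = 1.960 · 0.01129 = 0.0221

CI: 0.16528 ± 0.0221 = (0.143, 0.187)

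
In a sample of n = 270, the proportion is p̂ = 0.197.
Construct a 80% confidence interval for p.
(0.166, 0.228)

Proportion CI:
SE = √(p̂(1-p̂)/n) = √(0.197 · 0.803 / 270) = 0.02421

z* = 1.282
Margin = z* · SE = 1.282 · 0.02421 = 0.0310

CI: 0.197 ± 0.0310 = (0.166, 0.228)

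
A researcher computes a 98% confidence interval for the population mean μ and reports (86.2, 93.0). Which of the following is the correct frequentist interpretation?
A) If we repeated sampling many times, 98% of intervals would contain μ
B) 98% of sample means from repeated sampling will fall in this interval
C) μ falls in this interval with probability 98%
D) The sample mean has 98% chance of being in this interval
A

A) Correct — this is the frequentist long-run coverage interpretation.
B) Wrong — coverage applies to intervals containing μ, not to future x̄ values.
C) Wrong — μ is fixed; the randomness lives in the interval, not in μ.
D) Wrong — x̄ is observed and sits in the interval by construction.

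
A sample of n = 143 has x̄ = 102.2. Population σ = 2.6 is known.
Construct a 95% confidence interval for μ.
(101.77, 102.63)

z-interval (σ known):
z* = 1.960 for 95% confidence

Margin of error = z* · σ/√n = 1.960 · 2.6/√143 = 0.43

CI: (102.2 - 0.43, 102.2 + 0.43) = (101.77, 102.63)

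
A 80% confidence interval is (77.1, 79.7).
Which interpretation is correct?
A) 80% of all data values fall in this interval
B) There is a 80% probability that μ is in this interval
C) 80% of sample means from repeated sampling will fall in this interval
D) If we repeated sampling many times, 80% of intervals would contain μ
D

A) Wrong — a CI is about the parameter μ, not individual data values.
B) Wrong — μ is fixed; the randomness lives in the interval, not in μ.
C) Wrong — coverage applies to intervals containing μ, not to future x̄ values.
D) Correct — this is the frequentist long-run coverage interpretation.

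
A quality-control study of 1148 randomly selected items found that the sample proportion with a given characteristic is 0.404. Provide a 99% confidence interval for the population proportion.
(0.367, 0.441)

Proportion CI:
SE = √(p̂(1-p̂)/n) = √(0.404 · 0.596 / 1148) = 0.01448

z* = 2.576
Margin = z* · SE = 2.576 · 0.01448 = 0.0373

CI: 0.404 ± 0.0373 = (0.367, 0.441)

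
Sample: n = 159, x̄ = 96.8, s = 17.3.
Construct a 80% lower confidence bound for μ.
μ ≥ 95.64

Lower bound (one-sided):
t* = 0.844 (one-sided for 80%)
Lower bound = x̄ - t* · s/√n = 96.8 - 0.844 · 17.3/√159 = 95.64

We are 80% confident that μ ≥ 95.64.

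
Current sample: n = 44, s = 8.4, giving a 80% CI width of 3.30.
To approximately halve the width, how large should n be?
n ≈ 176

CI width ∝ 1/√n
To reduce width by factor 2, need √n to grow by 2 → need 2² = 4 times as many samples.

Current: n = 44, width = 3.30
New: n = 176, width ≈ 1.63

Width reduced by factor of 3.30/1.63 = 2.02.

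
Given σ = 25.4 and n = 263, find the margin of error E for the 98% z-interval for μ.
Margin of error = 3.64

Margin of error = z* · σ/√n
= 2.326 · 25.4/√263
= 2.326 · 25.4/16.2173
= 3.64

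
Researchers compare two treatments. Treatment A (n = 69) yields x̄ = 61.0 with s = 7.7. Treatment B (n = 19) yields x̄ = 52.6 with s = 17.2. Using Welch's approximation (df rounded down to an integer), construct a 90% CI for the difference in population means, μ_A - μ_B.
(1.41, 15.39)

Difference: x̄₁ - x̄₂ = 8.40
SE = √(s₁²/n₁ + s₂²/n₂) = √(7.7²/69 + 17.2²/19) = 4.0534
df = 20.03 → 20 (Welch–Satterthwaite, rounded down)
t* = 1.725

CI: 8.40 ± 1.725 · 4.0534 = 8.40 ± 6.99 = (1.41, 15.39)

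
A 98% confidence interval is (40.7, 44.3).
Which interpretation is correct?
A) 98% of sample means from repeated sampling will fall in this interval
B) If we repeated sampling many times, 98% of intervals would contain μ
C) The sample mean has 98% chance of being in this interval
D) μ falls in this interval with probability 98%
B

A) Wrong — coverage applies to intervals containing μ, not to future x̄ values.
B) Correct — this is the frequentist long-run coverage interpretation.
C) Wrong — x̄ is observed and sits in the interval by construction.
D) Wrong — μ is fixed; the randomness lives in the interval, not in μ.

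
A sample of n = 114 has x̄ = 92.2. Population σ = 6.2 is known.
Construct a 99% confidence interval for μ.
(90.70, 93.70)

z-interval (σ known):
z* = 2.576 for 99% confidence

Margin of error = z* · σ/√n = 2.576 · 6.2/√114 = 1.50

CI: (92.2 - 1.50, 92.2 + 1.50) = (90.70, 93.70)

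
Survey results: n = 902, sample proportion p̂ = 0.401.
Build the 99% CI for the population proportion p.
(0.359, 0.443)

Proportion CI:
SE = √(p̂(1-p̂)/n) = √(0.401 · 0.599 / 902) = 0.01632

z* = 2.576
Margin = z* · SE = 2.576 · 0.01632 = 0.0420

CI: 0.401 ± 0.0420 = (0.359, 0.443)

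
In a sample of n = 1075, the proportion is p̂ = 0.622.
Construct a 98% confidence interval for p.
(0.588, 0.656)

Proportion CI:
SE = √(p̂(1-p̂)/n) = √(0.622 · 0.378 / 1075) = 0.01479

z* = 2.326
Margin = z* · SE = 2.326 · 0.01479 = 0.0344

CI: 0.622 ± 0.0344 = (0.588, 0.656)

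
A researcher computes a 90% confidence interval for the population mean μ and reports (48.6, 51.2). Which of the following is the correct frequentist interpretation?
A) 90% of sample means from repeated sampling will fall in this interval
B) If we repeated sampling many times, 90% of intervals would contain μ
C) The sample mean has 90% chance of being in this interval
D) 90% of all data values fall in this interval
B

A) Wrong — coverage applies to intervals containing μ, not to future x̄ values.
B) Correct — this is the frequentist long-run coverage interpretation.
C) Wrong — x̄ is observed and sits in the interval by construction.
D) Wrong — a CI is about the parameter μ, not individual data values.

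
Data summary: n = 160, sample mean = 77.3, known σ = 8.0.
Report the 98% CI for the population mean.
(75.83, 78.77)

z-interval (σ known):
z* = 2.326 for 98% confidence

Margin of error = z* · σ/√n = 2.326 · 8.0/√160 = 1.47

CI: (77.3 - 1.47, 77.3 + 1.47) = (75.83, 78.77)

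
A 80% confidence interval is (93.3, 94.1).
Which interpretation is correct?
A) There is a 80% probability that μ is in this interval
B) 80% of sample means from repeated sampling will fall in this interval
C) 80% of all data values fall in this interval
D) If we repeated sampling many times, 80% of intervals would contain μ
D

A) Wrong — μ is fixed; the randomness lives in the interval, not in μ.
B) Wrong — coverage applies to intervals containing μ, not to future x̄ values.
C) Wrong — a CI is about the parameter μ, not individual data values.
D) Correct — this is the frequentist long-run coverage interpretation.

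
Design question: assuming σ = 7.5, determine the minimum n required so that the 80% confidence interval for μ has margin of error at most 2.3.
n ≥ 18

For margin E ≤ 2.3:
n ≥ (z* · σ / E)²
n ≥ (1.282 · 7.5 / 2.3)²
n ≥ 17.48

Minimum n = 18 (rounding up)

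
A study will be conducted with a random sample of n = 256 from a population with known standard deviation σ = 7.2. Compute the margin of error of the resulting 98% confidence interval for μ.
Margin of error = 1.05

Margin of error = z* · σ/√n
= 2.326 · 7.2/√256
= 2.326 · 7.2/16.0000
= 1.05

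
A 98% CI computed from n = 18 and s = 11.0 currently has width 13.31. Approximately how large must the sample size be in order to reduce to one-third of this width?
n ≈ 162

CI width ∝ 1/√n
To reduce width by factor 3, need √n to grow by 3 → need 3² = 9 times as many samples.

Current: n = 18, width = 13.31
New: n = 162, width ≈ 4.06

Width reduced by factor of 13.31/4.06 = 3.28.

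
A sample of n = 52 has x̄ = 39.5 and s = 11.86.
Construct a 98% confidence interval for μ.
(35.55, 43.45)

t-interval (σ unknown):
df = n - 1 = 51
t* = 2.402 for 98% confidence

Margin of error = t* · s/√n = 2.402 · 11.86/√52 = 3.95

CI: (35.55, 43.45)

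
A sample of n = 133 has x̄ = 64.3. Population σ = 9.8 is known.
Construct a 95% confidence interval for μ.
(62.63, 65.97)

z-interval (σ known):
z* = 1.960 for 95% confidence

Margin of error = z* · σ/√n = 1.960 · 9.8/√133 = 1.67

CI: (64.3 - 1.67, 64.3 + 1.67) = (62.63, 65.97)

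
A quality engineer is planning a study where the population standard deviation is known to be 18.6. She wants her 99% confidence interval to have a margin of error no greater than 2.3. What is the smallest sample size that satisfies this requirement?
n ≥ 434

For margin E ≤ 2.3:
n ≥ (z* · σ / E)²
n ≥ (2.576 · 18.6 / 2.3)²
n ≥ 433.97

Minimum n = 434 (rounding up)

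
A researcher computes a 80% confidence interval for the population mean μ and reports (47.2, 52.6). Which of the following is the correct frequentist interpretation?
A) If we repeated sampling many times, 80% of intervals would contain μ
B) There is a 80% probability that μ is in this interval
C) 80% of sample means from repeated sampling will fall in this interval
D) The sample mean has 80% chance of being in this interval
A

A) Correct — this is the frequentist long-run coverage interpretation.
B) Wrong — μ is fixed; the randomness lives in the interval, not in μ.
C) Wrong — coverage applies to intervals containing μ, not to future x̄ values.
D) Wrong — x̄ is observed and sits in the interval by construction.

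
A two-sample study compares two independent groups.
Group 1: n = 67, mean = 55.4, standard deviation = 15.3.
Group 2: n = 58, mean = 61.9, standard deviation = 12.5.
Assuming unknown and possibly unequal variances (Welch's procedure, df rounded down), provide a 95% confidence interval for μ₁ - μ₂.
(-11.43, -1.57)

Difference: x̄₁ - x̄₂ = -6.50
SE = √(s₁²/n₁ + s₂²/n₂) = √(15.3²/67 + 12.5²/58) = 2.4875
df = 122.61 → 122 (Welch–Satterthwaite, rounded down)
t* = 1.980

CI: -6.50 ± 1.980 · 2.4875 = -6.50 ± 4.93 = (-11.43, -1.57)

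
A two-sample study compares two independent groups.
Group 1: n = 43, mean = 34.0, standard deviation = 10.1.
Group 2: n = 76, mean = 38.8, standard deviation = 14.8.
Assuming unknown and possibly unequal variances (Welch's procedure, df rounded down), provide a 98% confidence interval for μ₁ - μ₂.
(-10.21, 0.61)

Difference: x̄₁ - x̄₂ = -4.80
SE = √(s₁²/n₁ + s₂²/n₂) = √(10.1²/43 + 14.8²/76) = 2.2923
df = 112.80 → 112 (Welch–Satterthwaite, rounded down)
t* = 2.360

CI: -4.80 ± 2.360 · 2.2923 = -4.80 ± 5.41 = (-10.21, 0.61)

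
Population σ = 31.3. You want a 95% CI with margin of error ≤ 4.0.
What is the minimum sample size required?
n ≥ 236

For margin E ≤ 4.0:
n ≥ (z* · σ / E)²
n ≥ (1.960 · 31.3 / 4.0)²
n ≥ 235.22

Minimum n = 236 (rounding up)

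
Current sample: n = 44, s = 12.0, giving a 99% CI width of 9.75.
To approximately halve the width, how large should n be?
n ≈ 176

CI width ∝ 1/√n
To reduce width by factor 2, need √n to grow by 2 → need 2² = 4 times as many samples.

Current: n = 44, width = 9.75
New: n = 176, width ≈ 4.71

Width reduced by factor of 9.75/4.71 = 2.07.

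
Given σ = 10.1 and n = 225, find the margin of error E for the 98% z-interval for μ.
Margin of error = 1.57

Margin of error = z* · σ/√n
= 2.326 · 10.1/√225
= 2.326 · 10.1/15.0000
= 1.57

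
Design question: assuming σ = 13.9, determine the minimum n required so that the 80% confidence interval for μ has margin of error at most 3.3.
n ≥ 30

For margin E ≤ 3.3:
n ≥ (z* · σ / E)²
n ≥ (1.282 · 13.9 / 3.3)²
n ≥ 29.16

Minimum n = 30 (rounding up)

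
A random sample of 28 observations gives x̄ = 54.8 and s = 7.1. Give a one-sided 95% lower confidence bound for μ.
μ ≥ 52.51

Lower bound (one-sided):
t* = 1.703 (one-sided for 95%)
Lower bound = x̄ - t* · s/√n = 54.8 - 1.703 · 7.1/√28 = 52.51

We are 95% confident that μ ≥ 52.51.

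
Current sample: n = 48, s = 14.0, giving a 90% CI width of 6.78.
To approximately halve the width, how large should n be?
n ≈ 192

CI width ∝ 1/√n
To reduce width by factor 2, need √n to grow by 2 → need 2² = 4 times as many samples.

Current: n = 48, width = 6.78
New: n = 192, width ≈ 3.34

Width reduced by factor of 6.78/3.34 = 2.03.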